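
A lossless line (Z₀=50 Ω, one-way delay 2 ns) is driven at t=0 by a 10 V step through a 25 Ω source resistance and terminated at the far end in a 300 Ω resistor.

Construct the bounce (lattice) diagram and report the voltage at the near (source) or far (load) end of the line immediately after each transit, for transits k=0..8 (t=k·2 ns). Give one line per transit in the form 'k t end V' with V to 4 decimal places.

Γ_L=0.714286, Γ_S=-0.333333; launch V₁=10·50/75=6.666667
k=0 src: V=6.6667
k=1 load: inc=6.666667, refl=6.666667·0.714286=4.7619; V=0.000000+6.666667+4.761905=11.4286
k=2 src: inc=4.761905, refl=4.761905·-0.333333=-1.5873; V=6.666667+4.761905+-1.587302=9.8413
k=3 load: inc=-1.587302, refl=-1.587302·0.714286=-1.1338; V=11.428571+-1.587302+-1.133787=8.7075
k=4 src: inc=-1.133787, refl=-1.133787·-0.333333=0.3779; V=9.841270+-1.133787+0.377929=9.0854
k=5 load: inc=0.377929, refl=0.377929·0.714286=0.2699; V=8.707483+0.377929+0.269949=9.3554
k=6 src: inc=0.269949, refl=0.269949·-0.333333=-0.0900; V=9.085412+0.269949+-0.089983=9.2654
k=7 load: inc=-0.089983, refl=-0.089983·0.714286=-0.0643; V=9.355361+-0.089983+-0.064274=9.2011
k=8 src: inc=-0.064274, refl=-0.064274·-0.333333=0.0214; V=9.265378+-0.064274+0.021425=9.2225

0 0 source 6.6667
1 2 load 11.4286
2 4 source 9.8413
3 6 load 8.7075
4 8 source 9.0854
5 10 load 9.3554
6 12 source 9.2654
7 14 load 9.2011
8 16 source 9.2225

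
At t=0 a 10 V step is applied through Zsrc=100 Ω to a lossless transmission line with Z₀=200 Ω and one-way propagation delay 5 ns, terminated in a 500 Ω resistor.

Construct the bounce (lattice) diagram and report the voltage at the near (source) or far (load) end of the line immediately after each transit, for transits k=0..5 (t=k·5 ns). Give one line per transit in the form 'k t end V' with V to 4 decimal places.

Γ_L=0.428571, Γ_S=-0.333333; launch V₁=10·200/300=6.666667
k=0 src: V=6.6667
k=1 load: inc=6.666667, refl=6.666667·0.428571=2.8571; V=0.000000+6.666667+2.857143=9.5238
k=2 src: inc=2.857143, refl=2.857143·-0.333333=-0.9524; V=6.666667+2.857143+-0.952381=8.5714
k=3 load: inc=-0.952381, refl=-0.952381·0.428571=-0.4082; V=9.523810+-0.952381+-0.408163=8.1633
k=4 src: inc=-0.408163, refl=-0.408163·-0.333333=0.1361; V=8.571429+-0.408163+0.136054=8.2993
k=5 load: inc=0.136054, refl=0.136054·0.428571=0.0583; V=8.163265+0.136054+0.058309=8.3576

0 0 source 6.6667
1 5 load 9.5238
2 10 source 8.5714
3 15 load 8.1633
4 20 source 8.2993
5 25 load 8.3576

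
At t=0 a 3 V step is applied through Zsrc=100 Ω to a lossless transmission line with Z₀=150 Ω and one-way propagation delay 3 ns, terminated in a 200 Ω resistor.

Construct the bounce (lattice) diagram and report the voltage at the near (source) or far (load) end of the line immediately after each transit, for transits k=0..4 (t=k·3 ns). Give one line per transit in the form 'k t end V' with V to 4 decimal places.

Γ_L=0.142857, Γ_S=-0.200000; launch V₁=3·150/250=1.800000
k=0 src: V=1.8000
k=1 load: inc=1.800000, refl=1.800000·0.142857=0.2571; V=0.000000+1.800000+0.257143=2.0571
k=2 src: inc=0.257143, refl=0.257143·-0.200000=-0.0514; V=1.800000+0.257143+-0.051429=2.0057
k=3 load: inc=-0.051429, refl=-0.051429·0.142857=-0.0073; V=2.057143+-0.051429+-0.007347=1.9984
k=4 src: inc=-0.007347, refl=-0.007347·-0.200000=0.0015; V=2.005714+-0.007347+0.001469=1.9998

0 0 source 1.8000
1 3 load 2.0571
2 6 source 2.0057
3 9 load 1.9984
4 12 source 1.9998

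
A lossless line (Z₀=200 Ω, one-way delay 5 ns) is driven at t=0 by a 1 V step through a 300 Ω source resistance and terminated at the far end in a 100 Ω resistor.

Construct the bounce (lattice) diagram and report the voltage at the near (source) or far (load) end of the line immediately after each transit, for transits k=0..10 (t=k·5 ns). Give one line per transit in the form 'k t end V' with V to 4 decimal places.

0 0 source 0.4000
1 5 load 0.2667
2 10 source 0.2400
3 15 load 0.2489
4 20 source 0.2507
5 25 load 0.2501
6 30 source 0.2500
7 35 load 0.2500
8 40 source 0.2500
9 45 load 0.2500
10 50 source 0.2500

Γ_L=-0.333333, Γ_S=0.200000; launch V₁=1·200/500=0.400000
k=0 src: V=0.4000
k=1 load: inc=0.400000, refl=0.400000·-0.333333=-0.1333; V=0.000000+0.400000+-0.133333=0.2667
k=2 src: inc=-0.133333, refl=-0.133333·0.200000=-0.0267; V=0.400000+-0.133333+-0.026667=0.2400
k=3 load: inc=-0.026667, refl=-0.026667·-0.333333=0.0089; V=0.266667+-0.026667+0.008889=0.2489
k=4 src: inc=0.008889, refl=0.008889·0.200000=0.0018; V=0.240000+0.008889+0.001778=0.2507
k=5 load: inc=0.001778, refl=0.001778·-0.333333=-0.0006; V=0.248889+0.001778+-0.000593=0.2501
k=6 src: inc=-0.000593, refl=-0.000593·0.200000=-0.0001; V=0.250667+-0.000593+-0.000119=0.2500
k=7 load: inc=-0.000119, refl=-0.000119·-0.333333=0.0000; V=0.250074+-0.000119+0.000040=0.2500
k=8 src: inc=0.000040, refl=0.000040·0.200000=0.0000; V=0.249956+0.000040+0.000008=0.2500
k=9 load: inc=0.000008, refl=0.000008·-0.333333=-0.0000; V=0.249995+0.000008+-0.000003=0.2500
k=10 src: inc=-0.000003, refl=-0.000003·0.200000=-0.0000; V=0.250003+-0.000003+-0.000001=0.2500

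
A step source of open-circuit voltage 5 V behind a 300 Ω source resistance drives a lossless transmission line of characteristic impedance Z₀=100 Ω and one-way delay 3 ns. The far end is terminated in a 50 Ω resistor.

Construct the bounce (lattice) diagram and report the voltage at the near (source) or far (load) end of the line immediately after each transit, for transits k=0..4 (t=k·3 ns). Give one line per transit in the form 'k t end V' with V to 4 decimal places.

Γ_L=-0.333333, Γ_S=0.500000; launch V₁=5·100/400=1.250000
k=0 src: V=1.2500
k=1 load: inc=1.250000, refl=1.250000·-0.333333=-0.4167; V=0.000000+1.250000+-0.416667=0.8333
k=2 src: inc=-0.416667, refl=-0.416667·0.500000=-0.2083; V=1.250000+-0.416667+-0.208333=0.6250
k=3 load: inc=-0.208333, refl=-0.208333·-0.333333=0.0694; V=0.833333+-0.208333+0.069444=0.6944
k=4 src: inc=0.069444, refl=0.069444·0.500000=0.0347; V=0.625000+0.069444+0.034722=0.7292

0 0 source 1.2500
1 3 load 0.8333
2 6 source 0.6250
3 9 load 0.6944
4 12 source 0.7292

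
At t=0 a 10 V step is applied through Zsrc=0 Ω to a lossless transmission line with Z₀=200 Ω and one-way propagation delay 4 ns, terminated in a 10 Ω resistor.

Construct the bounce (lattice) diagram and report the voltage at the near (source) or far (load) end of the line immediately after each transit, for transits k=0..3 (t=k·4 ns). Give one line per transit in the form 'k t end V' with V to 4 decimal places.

0 0 source 10.0000
1 4 load 0.9524
2 8 source 10.0000
3 12 load 1.8141

Γ_L=-0.904762, Γ_S=-1.000000; launch V₁=10·200/200=10.000000
k=0 src: V=10.0000
k=1 load: inc=10.000000, refl=10.000000·-0.904762=-9.0476; V=0.000000+10.000000+-9.047619=0.9524
k=2 src: inc=-9.047619, refl=-9.047619·-1.000000=9.0476; V=10.000000+-9.047619+9.047619=10.0000
k=3 load: inc=9.047619, refl=9.047619·-0.904762=-8.1859; V=0.952381+9.047619+-8.185941=1.8141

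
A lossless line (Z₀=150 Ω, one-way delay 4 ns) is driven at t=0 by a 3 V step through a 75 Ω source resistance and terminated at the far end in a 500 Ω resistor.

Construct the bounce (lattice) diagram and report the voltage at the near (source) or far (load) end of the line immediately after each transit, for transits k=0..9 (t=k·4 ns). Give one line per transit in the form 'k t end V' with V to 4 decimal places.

Γ_L=0.538462, Γ_S=-0.333333; launch V₁=3·150/225=2.000000
k=0 src: V=2.0000
k=1 load: inc=2.000000, refl=2.000000·0.538462=1.0769; V=0.000000+2.000000+1.076923=3.0769
k=2 src: inc=1.076923, refl=1.076923·-0.333333=-0.3590; V=2.000000+1.076923+-0.358974=2.7179
k=3 load: inc=-0.358974, refl=-0.358974·0.538462=-0.1933; V=3.076923+-0.358974+-0.193294=2.5247
k=4 src: inc=-0.193294, refl=-0.193294·-0.333333=0.0644; V=2.717949+-0.193294+0.064431=2.5891
k=5 load: inc=0.064431, refl=0.064431·0.538462=0.0347; V=2.524655+0.064431+0.034694=2.6238
k=6 src: inc=0.034694, refl=0.034694·-0.333333=-0.0116; V=2.589086+0.034694+-0.011565=2.6122
k=7 load: inc=-0.011565, refl=-0.011565·0.538462=-0.0062; V=2.623780+-0.011565+-0.006227=2.6060
k=8 src: inc=-0.006227, refl=-0.006227·-0.333333=0.0021; V=2.612215+-0.006227+0.002076=2.6081
k=9 load: inc=0.002076, refl=0.002076·0.538462=0.0011; V=2.605988+0.002076+0.001118=2.6092

0 0 source 2.0000
1 4 load 3.0769
2 8 source 2.7179
3 12 load 2.5247
4 16 source 2.5891
5 20 load 2.6238
6 24 source 2.6122
7 28 load 2.6060
8 32 source 2.6081
9 36 load 2.6092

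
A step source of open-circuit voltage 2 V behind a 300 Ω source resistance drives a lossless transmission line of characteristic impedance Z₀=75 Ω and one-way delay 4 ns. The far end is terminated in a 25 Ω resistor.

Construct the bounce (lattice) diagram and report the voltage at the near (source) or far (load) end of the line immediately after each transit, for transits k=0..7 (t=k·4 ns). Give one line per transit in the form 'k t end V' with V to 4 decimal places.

Γ_L=-0.500000, Γ_S=0.600000; launch V₁=2·75/375=0.400000
k=0 src: V=0.4000
k=1 load: inc=0.400000, refl=0.400000·-0.500000=-0.2000; V=0.000000+0.400000+-0.200000=0.2000
k=2 src: inc=-0.200000, refl=-0.200000·0.600000=-0.1200; V=0.400000+-0.200000+-0.120000=0.0800
k=3 load: inc=-0.120000, refl=-0.120000·-0.500000=0.0600; V=0.200000+-0.120000+0.060000=0.1400
k=4 src: inc=0.060000, refl=0.060000·0.600000=0.0360; V=0.080000+0.060000+0.036000=0.1760
k=5 load: inc=0.036000, refl=0.036000·-0.500000=-0.0180; V=0.140000+0.036000+-0.018000=0.1580
k=6 src: inc=-0.018000, refl=-0.018000·0.600000=-0.0108; V=0.176000+-0.018000+-0.010800=0.1472
k=7 load: inc=-0.010800, refl=-0.010800·-0.500000=0.0054; V=0.158000+-0.010800+0.005400=0.1526

0 0 source 0.4000
1 4 load 0.2000
2 8 source 0.0800
3 12 load 0.1400
4 16 source 0.1760
5 20 load 0.1580
6 24 source 0.1472
7 28 load 0.1526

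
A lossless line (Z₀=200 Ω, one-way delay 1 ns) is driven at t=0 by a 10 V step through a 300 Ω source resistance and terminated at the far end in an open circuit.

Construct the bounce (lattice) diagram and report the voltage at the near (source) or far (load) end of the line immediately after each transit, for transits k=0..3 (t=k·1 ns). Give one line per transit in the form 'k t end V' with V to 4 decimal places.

Γ_L=1.000000, Γ_S=0.200000; launch V₁=10·200/500=4.000000
k=0 src: V=4.0000
k=1 load: inc=4.000000, refl=4.000000·1.000000=4.0000; V=0.000000+4.000000+4.000000=8.0000
k=2 src: inc=4.000000, refl=4.000000·0.200000=0.8000; V=4.000000+4.000000+0.800000=8.8000
k=3 load: inc=0.800000, refl=0.800000·1.000000=0.8000; V=8.000000+0.800000+0.800000=9.6000

0 0 source 4.0000
1 1 load 8.0000
2 2 source 8.8000
3 3 load 9.6000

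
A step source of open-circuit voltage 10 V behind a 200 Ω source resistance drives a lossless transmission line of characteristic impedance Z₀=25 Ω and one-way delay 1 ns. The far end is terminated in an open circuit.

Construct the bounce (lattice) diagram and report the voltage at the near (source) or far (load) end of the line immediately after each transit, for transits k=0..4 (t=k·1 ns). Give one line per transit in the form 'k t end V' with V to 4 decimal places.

Γ_L=1.000000, Γ_S=0.777778; launch V₁=10·25/225=1.111111
k=0 src: V=1.1111
k=1 load: inc=1.111111, refl=1.111111·1.000000=1.1111; V=0.000000+1.111111+1.111111=2.2222
k=2 src: inc=1.111111, refl=1.111111·0.777778=0.8642; V=1.111111+1.111111+0.864198=3.0864
k=3 load: inc=0.864198, refl=0.864198·1.000000=0.8642; V=2.222222+0.864198+0.864198=3.9506
k=4 src: inc=0.864198, refl=0.864198·0.777778=0.6722; V=3.086420+0.864198+0.672154=4.6228

0 0 source 1.1111
1 1 load 2.2222
2 2 source 3.0864
3 3 load 3.9506
4 4 source 4.6228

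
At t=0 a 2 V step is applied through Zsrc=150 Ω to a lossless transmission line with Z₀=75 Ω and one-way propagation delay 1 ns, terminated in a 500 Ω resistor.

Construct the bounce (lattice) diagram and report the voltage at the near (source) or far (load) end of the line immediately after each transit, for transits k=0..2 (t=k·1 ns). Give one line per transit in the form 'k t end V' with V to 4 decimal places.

Γ_L=0.739130, Γ_S=0.333333; launch V₁=2·75/225=0.666667
k=0 src: V=0.6667
k=1 load: inc=0.666667, refl=0.666667·0.739130=0.4928; V=0.000000+0.666667+0.492754=1.1594
k=2 src: inc=0.492754, refl=0.492754·0.333333=0.1643; V=0.666667+0.492754+0.164251=1.3237

0 0 source 0.6667
1 1 load 1.1594
2 2 source 1.3237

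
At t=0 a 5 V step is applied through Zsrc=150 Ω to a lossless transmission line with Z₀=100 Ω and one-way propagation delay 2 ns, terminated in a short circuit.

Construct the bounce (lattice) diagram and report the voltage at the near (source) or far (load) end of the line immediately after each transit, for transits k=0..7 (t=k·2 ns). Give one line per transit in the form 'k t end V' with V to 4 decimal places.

Γ_L=-1.000000, Γ_S=0.200000; launch V₁=5·100/250=2.000000
k=0 src: V=2.0000
k=1 load: inc=2.000000, refl=2.000000·-1.000000=-2.0000; V=0.000000+2.000000+-2.000000=0.0000
k=2 src: inc=-2.000000, refl=-2.000000·0.200000=-0.4000; V=2.000000+-2.000000+-0.400000=-0.4000
k=3 load: inc=-0.400000, refl=-0.400000·-1.000000=0.4000; V=0.000000+-0.400000+0.400000=0.0000
k=4 src: inc=0.400000, refl=0.400000·0.200000=0.0800; V=-0.400000+0.400000+0.080000=0.0800
k=5 load: inc=0.080000, refl=0.080000·-1.000000=-0.0800; V=0.000000+0.080000+-0.080000=0.0000
k=6 src: inc=-0.080000, refl=-0.080000·0.200000=-0.0160; V=0.080000+-0.080000+-0.016000=-0.0160
k=7 load: inc=-0.016000, refl=-0.016000·-1.000000=0.0160; V=0.000000+-0.016000+0.016000=0.0000

0 0 source 2.0000
1 2 load 0.0000
2 4 source -0.4000
3 6 load 0.0000
4 8 source 0.0800
5 10 load 0.0000
6 12 source -0.0160
7 14 load 0.0000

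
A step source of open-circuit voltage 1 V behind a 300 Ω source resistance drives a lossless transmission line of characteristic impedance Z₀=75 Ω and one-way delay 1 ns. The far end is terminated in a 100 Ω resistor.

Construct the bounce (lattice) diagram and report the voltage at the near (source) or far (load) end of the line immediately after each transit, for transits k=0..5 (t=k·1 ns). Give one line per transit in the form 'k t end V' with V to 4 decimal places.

Γ_L=0.142857, Γ_S=0.600000; launch V₁=1·75/375=0.200000
k=0 src: V=0.2000
k=1 load: inc=0.200000, refl=0.200000·0.142857=0.0286; V=0.000000+0.200000+0.028571=0.2286
k=2 src: inc=0.028571, refl=0.028571·0.600000=0.0171; V=0.200000+0.028571+0.017143=0.2457
k=3 load: inc=0.017143, refl=0.017143·0.142857=0.0024; V=0.228571+0.017143+0.002449=0.2482
k=4 src: inc=0.002449, refl=0.002449·0.600000=0.0015; V=0.245714+0.002449+0.001469=0.2496
k=5 load: inc=0.001469, refl=0.001469·0.142857=0.0002; V=0.248163+0.001469+0.000210=0.2498

0 0 source 0.2000
1 1 load 0.2286
2 2 source 0.2457
3 3 load 0.2482
4 4 source 0.2496
5 5 load 0.2498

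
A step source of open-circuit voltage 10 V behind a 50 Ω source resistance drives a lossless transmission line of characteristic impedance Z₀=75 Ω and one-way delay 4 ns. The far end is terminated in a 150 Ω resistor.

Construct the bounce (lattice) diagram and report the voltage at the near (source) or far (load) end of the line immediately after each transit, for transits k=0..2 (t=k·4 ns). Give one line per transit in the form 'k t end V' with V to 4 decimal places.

0 0 source 6.0000
1 4 load 8.0000
2 8 source 7.6000

Γ_L=0.333333, Γ_S=-0.200000; launch V₁=10·75/125=6.000000
k=0 src: V=6.0000
k=1 load: inc=6.000000, refl=6.000000·0.333333=2.0000; V=0.000000+6.000000+2.000000=8.0000
k=2 src: inc=2.000000, refl=2.000000·-0.200000=-0.4000; V=6.000000+2.000000+-0.400000=7.6000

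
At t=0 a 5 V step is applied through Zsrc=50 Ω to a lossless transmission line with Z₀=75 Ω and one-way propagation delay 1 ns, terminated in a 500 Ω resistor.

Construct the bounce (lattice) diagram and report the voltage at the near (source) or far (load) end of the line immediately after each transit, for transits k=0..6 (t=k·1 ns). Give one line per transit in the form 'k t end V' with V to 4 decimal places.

0 0 source 3.0000
1 1 load 5.2174
2 2 source 4.7739
3 3 load 4.4461
4 4 source 4.5117
5 5 load 4.5601
6 6 source 4.5504

Γ_L=0.739130, Γ_S=-0.200000; launch V₁=5·75/125=3.000000
k=0 src: V=3.0000
k=1 load: inc=3.000000, refl=3.000000·0.739130=2.2174; V=0.000000+3.000000+2.217391=5.2174
k=2 src: inc=2.217391, refl=2.217391·-0.200000=-0.4435; V=3.000000+2.217391+-0.443478=4.7739
k=3 load: inc=-0.443478, refl=-0.443478·0.739130=-0.3278; V=5.217391+-0.443478+-0.327788=4.4461
k=4 src: inc=-0.327788, refl=-0.327788·-0.200000=0.0656; V=4.773913+-0.327788+0.065558=4.5117
k=5 load: inc=0.065558, refl=0.065558·0.739130=0.0485; V=4.446125+0.065558+0.048456=4.5601
k=6 src: inc=0.048456, refl=0.048456·-0.200000=-0.0097; V=4.511682+0.048456+-0.009691=4.5504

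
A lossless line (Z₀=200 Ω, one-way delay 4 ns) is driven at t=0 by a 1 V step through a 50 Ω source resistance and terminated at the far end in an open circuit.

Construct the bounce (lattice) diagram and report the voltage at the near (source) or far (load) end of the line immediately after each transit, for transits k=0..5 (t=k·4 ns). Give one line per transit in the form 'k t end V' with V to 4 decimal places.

Γ_L=1.000000, Γ_S=-0.600000; launch V₁=1·200/250=0.800000
k=0 src: V=0.8000
k=1 load: inc=0.800000, refl=0.800000·1.000000=0.8000; V=0.000000+0.800000+0.800000=1.6000
k=2 src: inc=0.800000, refl=0.800000·-0.600000=-0.4800; V=0.800000+0.800000+-0.480000=1.1200
k=3 load: inc=-0.480000, refl=-0.480000·1.000000=-0.4800; V=1.600000+-0.480000+-0.480000=0.6400
k=4 src: inc=-0.480000, refl=-0.480000·-0.600000=0.2880; V=1.120000+-0.480000+0.288000=0.9280
k=5 load: inc=0.288000, refl=0.288000·1.000000=0.2880; V=0.640000+0.288000+0.288000=1.2160

0 0 source 0.8000
1 4 load 1.6000
2 8 source 1.1200
3 12 load 0.6400
4 16 source 0.9280
5 20 load 1.2160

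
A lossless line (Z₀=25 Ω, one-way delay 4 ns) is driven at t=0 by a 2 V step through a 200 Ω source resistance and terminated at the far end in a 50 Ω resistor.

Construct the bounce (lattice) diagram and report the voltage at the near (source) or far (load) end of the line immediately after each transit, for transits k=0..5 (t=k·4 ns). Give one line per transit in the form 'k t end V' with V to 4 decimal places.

Γ_L=0.333333, Γ_S=0.777778; launch V₁=2·25/225=0.222222
k=0 src: V=0.2222
k=1 load: inc=0.222222, refl=0.222222·0.333333=0.0741; V=0.000000+0.222222+0.074074=0.2963
k=2 src: inc=0.074074, refl=0.074074·0.777778=0.0576; V=0.222222+0.074074+0.057613=0.3539
k=3 load: inc=0.057613, refl=0.057613·0.333333=0.0192; V=0.296296+0.057613+0.019204=0.3731
k=4 src: inc=0.019204, refl=0.019204·0.777778=0.0149; V=0.353909+0.019204+0.014937=0.3881
k=5 load: inc=0.014937, refl=0.014937·0.333333=0.0050; V=0.373114+0.014937+0.004979=0.3930

0 0 source 0.2222
1 4 load 0.2963
2 8 source 0.3539
3 12 load 0.3731
4 16 source 0.3881
5 20 load 0.3930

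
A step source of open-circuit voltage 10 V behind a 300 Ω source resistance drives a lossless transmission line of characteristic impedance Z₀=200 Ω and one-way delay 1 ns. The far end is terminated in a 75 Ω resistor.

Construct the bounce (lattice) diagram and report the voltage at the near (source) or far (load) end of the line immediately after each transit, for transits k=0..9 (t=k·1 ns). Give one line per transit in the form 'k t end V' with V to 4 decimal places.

Γ_L=-0.454545, Γ_S=0.200000; launch V₁=10·200/500=4.000000
k=0 src: V=4.0000
k=1 load: inc=4.000000, refl=4.000000·-0.454545=-1.8182; V=0.000000+4.000000+-1.818182=2.1818
k=2 src: inc=-1.818182, refl=-1.818182·0.200000=-0.3636; V=4.000000+-1.818182+-0.363636=1.8182
k=3 load: inc=-0.363636, refl=-0.363636·-0.454545=0.1653; V=2.181818+-0.363636+0.165289=1.9835
k=4 src: inc=0.165289, refl=0.165289·0.200000=0.0331; V=1.818182+0.165289+0.033058=2.0165
k=5 load: inc=0.033058, refl=0.033058·-0.454545=-0.0150; V=1.983471+0.033058+-0.015026=2.0015
k=6 src: inc=-0.015026, refl=-0.015026·0.200000=-0.0030; V=2.016529+-0.015026+-0.003005=1.9985
k=7 load: inc=-0.003005, refl=-0.003005·-0.454545=0.0014; V=2.001503+-0.003005+0.001366=1.9999
k=8 src: inc=0.001366, refl=0.001366·0.200000=0.0003; V=1.998497+0.001366+0.000273=2.0001
k=9 load: inc=0.000273, refl=0.000273·-0.454545=-0.0001; V=1.999863+0.000273+-0.000124=2.0000

0 0 source 4.0000
1 1 load 2.1818
2 2 source 1.8182
3 3 load 1.9835
4 4 source 2.0165
5 5 load 2.0015
6 6 source 1.9985
7 7 load 1.9999
8 8 source 2.0001
9 9 load 2.0000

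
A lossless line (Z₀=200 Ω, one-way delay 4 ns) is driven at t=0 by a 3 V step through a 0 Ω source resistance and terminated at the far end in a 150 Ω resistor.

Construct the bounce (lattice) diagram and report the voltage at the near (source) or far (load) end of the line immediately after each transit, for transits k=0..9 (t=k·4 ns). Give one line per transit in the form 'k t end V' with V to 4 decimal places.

0 0 source 3.0000
1 4 load 2.5714
2 8 source 3.0000
3 12 load 2.9388
4 16 source 3.0000
5 20 load 2.9913
6 24 source 3.0000
7 28 load 2.9988
8 32 source 3.0000
9 36 load 2.9998

Γ_L=-0.142857, Γ_S=-1.000000; launch V₁=3·200/200=3.000000
k=0 src: V=3.0000
k=1 load: inc=3.000000, refl=3.000000·-0.142857=-0.4286; V=0.000000+3.000000+-0.428571=2.5714
k=2 src: inc=-0.428571, refl=-0.428571·-1.000000=0.4286; V=3.000000+-0.428571+0.428571=3.0000
k=3 load: inc=0.428571, refl=0.428571·-0.142857=-0.0612; V=2.571429+0.428571+-0.061224=2.9388
k=4 src: inc=-0.061224, refl=-0.061224·-1.000000=0.0612; V=3.000000+-0.061224+0.061224=3.0000
k=5 load: inc=0.061224, refl=0.061224·-0.142857=-0.0087; V=2.938776+0.061224+-0.008746=2.9913
k=6 src: inc=-0.008746, refl=-0.008746·-1.000000=0.0087; V=3.000000+-0.008746+0.008746=3.0000
k=7 load: inc=0.008746, refl=0.008746·-0.142857=-0.0012; V=2.991254+0.008746+-0.001249=2.9988
k=8 src: inc=-0.001249, refl=-0.001249·-1.000000=0.0012; V=3.000000+-0.001249+0.001249=3.0000
k=9 load: inc=0.001249, refl=0.001249·-0.142857=-0.0002; V=2.998751+0.001249+-0.000178=2.9998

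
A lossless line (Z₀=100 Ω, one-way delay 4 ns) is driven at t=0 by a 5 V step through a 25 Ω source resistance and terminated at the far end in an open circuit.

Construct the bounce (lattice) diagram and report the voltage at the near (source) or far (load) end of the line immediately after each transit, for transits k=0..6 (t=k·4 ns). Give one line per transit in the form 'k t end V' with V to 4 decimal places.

0 0 source 4.0000
1 4 load 8.0000
2 8 source 5.6000
3 12 load 3.2000
4 16 source 4.6400
5 20 load 6.0800
6 24 source 5.2160

Γ_L=1.000000, Γ_S=-0.600000; launch V₁=5·100/125=4.000000
k=0 src: V=4.0000
k=1 load: inc=4.000000, refl=4.000000·1.000000=4.0000; V=0.000000+4.000000+4.000000=8.0000
k=2 src: inc=4.000000, refl=4.000000·-0.600000=-2.4000; V=4.000000+4.000000+-2.400000=5.6000
k=3 load: inc=-2.400000, refl=-2.400000·1.000000=-2.4000; V=8.000000+-2.400000+-2.400000=3.2000
k=4 src: inc=-2.400000, refl=-2.400000·-0.600000=1.4400; V=5.600000+-2.400000+1.440000=4.6400
k=5 load: inc=1.440000, refl=1.440000·1.000000=1.4400; V=3.200000+1.440000+1.440000=6.0800
k=6 src: inc=1.440000, refl=1.440000·-0.600000=-0.8640; V=4.640000+1.440000+-0.864000=5.2160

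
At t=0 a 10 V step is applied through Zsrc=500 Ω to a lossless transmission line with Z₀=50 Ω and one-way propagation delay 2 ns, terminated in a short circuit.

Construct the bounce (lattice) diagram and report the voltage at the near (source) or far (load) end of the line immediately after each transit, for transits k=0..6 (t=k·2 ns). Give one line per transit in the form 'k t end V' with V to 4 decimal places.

0 0 source 0.9091
1 2 load 0.0000
2 4 source -0.7438
3 6 load 0.0000
4 8 source 0.6086
5 10 load 0.0000
6 12 source -0.4979

Γ_L=-1.000000, Γ_S=0.818182; launch V₁=10·50/550=0.909091
k=0 src: V=0.9091
k=1 load: inc=0.909091, refl=0.909091·-1.000000=-0.9091; V=0.000000+0.909091+-0.909091=0.0000
k=2 src: inc=-0.909091, refl=-0.909091·0.818182=-0.7438; V=0.909091+-0.909091+-0.743802=-0.7438
k=3 load: inc=-0.743802, refl=-0.743802·-1.000000=0.7438; V=0.000000+-0.743802+0.743802=0.0000
k=4 src: inc=0.743802, refl=0.743802·0.818182=0.6086; V=-0.743802+0.743802+0.608565=0.6086
k=5 load: inc=0.608565, refl=0.608565·-1.000000=-0.6086; V=0.000000+0.608565+-0.608565=0.0000
k=6 src: inc=-0.608565, refl=-0.608565·0.818182=-0.4979; V=0.608565+-0.608565+-0.497917=-0.4979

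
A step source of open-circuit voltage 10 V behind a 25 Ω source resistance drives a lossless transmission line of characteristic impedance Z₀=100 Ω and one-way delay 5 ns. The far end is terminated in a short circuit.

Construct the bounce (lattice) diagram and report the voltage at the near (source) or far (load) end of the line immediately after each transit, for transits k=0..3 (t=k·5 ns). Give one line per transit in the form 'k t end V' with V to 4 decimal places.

0 0 source 8.0000
1 5 load 0.0000
2 10 source 4.8000
3 15 load 0.0000

Γ_L=-1.000000, Γ_S=-0.600000; launch V₁=10·100/125=8.000000
k=0 src: V=8.0000
k=1 load: inc=8.000000, refl=8.000000·-1.000000=-8.0000; V=0.000000+8.000000+-8.000000=0.0000
k=2 src: inc=-8.000000, refl=-8.000000·-0.600000=4.8000; V=8.000000+-8.000000+4.800000=4.8000
k=3 load: inc=4.800000, refl=4.800000·-1.000000=-4.8000; V=0.000000+4.800000+-4.800000=0.0000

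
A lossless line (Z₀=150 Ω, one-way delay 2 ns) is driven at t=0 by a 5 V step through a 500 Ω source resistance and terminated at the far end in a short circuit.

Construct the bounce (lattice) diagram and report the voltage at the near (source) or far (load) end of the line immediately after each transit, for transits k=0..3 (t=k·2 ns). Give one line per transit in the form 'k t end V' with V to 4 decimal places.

Γ_L=-1.000000, Γ_S=0.538462; launch V₁=5·150/650=1.153846
k=0 src: V=1.1538
k=1 load: inc=1.153846, refl=1.153846·-1.000000=-1.1538; V=0.000000+1.153846+-1.153846=0.0000
k=2 src: inc=-1.153846, refl=-1.153846·0.538462=-0.6213; V=1.153846+-1.153846+-0.621302=-0.6213
k=3 load: inc=-0.621302, refl=-0.621302·-1.000000=0.6213; V=0.000000+-0.621302+0.621302=0.0000

0 0 source 1.1538
1 2 load 0.0000
2 4 source -0.6213
3 6 load 0.0000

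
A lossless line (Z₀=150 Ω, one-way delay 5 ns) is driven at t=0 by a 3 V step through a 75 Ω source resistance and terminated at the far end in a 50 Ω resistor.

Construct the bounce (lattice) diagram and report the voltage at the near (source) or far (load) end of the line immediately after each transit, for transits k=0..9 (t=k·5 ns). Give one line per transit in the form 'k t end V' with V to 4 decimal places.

Γ_L=-0.500000, Γ_S=-0.333333; launch V₁=3·150/225=2.000000
k=0 src: V=2.0000
k=1 load: inc=2.000000, refl=2.000000·-0.500000=-1.0000; V=0.000000+2.000000+-1.000000=1.0000
k=2 src: inc=-1.000000, refl=-1.000000·-0.333333=0.3333; V=2.000000+-1.000000+0.333333=1.3333
k=3 load: inc=0.333333, refl=0.333333·-0.500000=-0.1667; V=1.000000+0.333333+-0.166667=1.1667
k=4 src: inc=-0.166667, refl=-0.166667·-0.333333=0.0556; V=1.333333+-0.166667+0.055556=1.2222
k=5 load: inc=0.055556, refl=0.055556·-0.500000=-0.0278; V=1.166667+0.055556+-0.027778=1.1944
k=6 src: inc=-0.027778, refl=-0.027778·-0.333333=0.0093; V=1.222222+-0.027778+0.009259=1.2037
k=7 load: inc=0.009259, refl=0.009259·-0.500000=-0.0046; V=1.194444+0.009259+-0.004630=1.1991
k=8 src: inc=-0.004630, refl=-0.004630·-0.333333=0.0015; V=1.203704+-0.004630+0.001543=1.2006
k=9 load: inc=0.001543, refl=0.001543·-0.500000=-0.0008; V=1.199074+0.001543+-0.000772=1.1998

0 0 source 2.0000
1 5 load 1.0000
2 10 source 1.3333
3 15 load 1.1667
4 20 source 1.2222
5 25 load 1.1944
6 30 source 1.2037
7 35 load 1.1991
8 40 source 1.2006
9 45 load 1.1998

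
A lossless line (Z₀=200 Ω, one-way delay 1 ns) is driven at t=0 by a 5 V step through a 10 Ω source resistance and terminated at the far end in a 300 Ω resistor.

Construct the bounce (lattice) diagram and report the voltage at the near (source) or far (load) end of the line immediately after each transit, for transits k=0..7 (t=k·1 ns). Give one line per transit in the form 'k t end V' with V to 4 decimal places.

Γ_L=0.200000, Γ_S=-0.904762; launch V₁=5·200/210=4.761905
k=0 src: V=4.7619
k=1 load: inc=4.761905, refl=4.761905·0.200000=0.9524; V=0.000000+4.761905+0.952381=5.7143
k=2 src: inc=0.952381, refl=0.952381·-0.904762=-0.8617; V=4.761905+0.952381+-0.861678=4.8526
k=3 load: inc=-0.861678, refl=-0.861678·0.200000=-0.1723; V=5.714286+-0.861678+-0.172336=4.6803
k=4 src: inc=-0.172336, refl=-0.172336·-0.904762=0.1559; V=4.852608+-0.172336+0.155923=4.8362
k=5 load: inc=0.155923, refl=0.155923·0.200000=0.0312; V=4.680272+0.155923+0.031185=4.8674
k=6 src: inc=0.031185, refl=0.031185·-0.904762=-0.0282; V=4.836195+0.031185+-0.028215=4.8392
k=7 load: inc=-0.028215, refl=-0.028215·0.200000=-0.0056; V=4.867379+-0.028215+-0.005643=4.8335

0 0 source 4.7619
1 1 load 5.7143
2 2 source 4.8526
3 3 load 4.6803
4 4 source 4.8362
5 5 load 4.8674
6 6 source 4.8392
7 7 load 4.8335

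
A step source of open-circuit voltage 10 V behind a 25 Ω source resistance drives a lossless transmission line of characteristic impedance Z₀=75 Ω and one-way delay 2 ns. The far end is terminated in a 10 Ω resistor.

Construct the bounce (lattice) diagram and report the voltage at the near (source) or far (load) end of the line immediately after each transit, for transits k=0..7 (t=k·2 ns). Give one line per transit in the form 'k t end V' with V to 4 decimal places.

0 0 source 7.5000
1 2 load 1.7647
2 4 source 4.6324
3 6 load 2.4394
4 8 source 3.5359
5 10 load 2.6974
6 12 source 3.1167
7 14 load 2.7961

Γ_L=-0.764706, Γ_S=-0.500000; launch V₁=10·75/100=7.500000
k=0 src: V=7.5000
k=1 load: inc=7.500000, refl=7.500000·-0.764706=-5.7353; V=0.000000+7.500000+-5.735294=1.7647
k=2 src: inc=-5.735294, refl=-5.735294·-0.500000=2.8676; V=7.500000+-5.735294+2.867647=4.6324
k=3 load: inc=2.867647, refl=2.867647·-0.764706=-2.1929; V=1.764706+2.867647+-2.192907=2.4394
k=4 src: inc=-2.192907, refl=-2.192907·-0.500000=1.0965; V=4.632353+-2.192907+1.096453=3.5359
k=5 load: inc=1.096453, refl=1.096453·-0.764706=-0.8385; V=2.439446+1.096453+-0.838464=2.6974
k=6 src: inc=-0.838464, refl=-0.838464·-0.500000=0.4192; V=3.535900+-0.838464+0.419232=3.1167
k=7 load: inc=0.419232, refl=0.419232·-0.764706=-0.3206; V=2.697435+0.419232+-0.320589=2.7961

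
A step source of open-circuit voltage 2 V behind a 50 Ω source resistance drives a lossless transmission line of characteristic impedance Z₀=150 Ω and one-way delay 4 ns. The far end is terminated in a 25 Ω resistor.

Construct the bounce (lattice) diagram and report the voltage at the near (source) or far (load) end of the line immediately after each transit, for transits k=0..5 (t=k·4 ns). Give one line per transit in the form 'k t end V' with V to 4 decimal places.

Γ_L=-0.714286, Γ_S=-0.500000; launch V₁=2·150/200=1.500000
k=0 src: V=1.5000
k=1 load: inc=1.500000, refl=1.500000·-0.714286=-1.0714; V=0.000000+1.500000+-1.071429=0.4286
k=2 src: inc=-1.071429, refl=-1.071429·-0.500000=0.5357; V=1.500000+-1.071429+0.535714=0.9643
k=3 load: inc=0.535714, refl=0.535714·-0.714286=-0.3827; V=0.428571+0.535714+-0.382653=0.5816
k=4 src: inc=-0.382653, refl=-0.382653·-0.500000=0.1913; V=0.964286+-0.382653+0.191327=0.7730
k=5 load: inc=0.191327, refl=0.191327·-0.714286=-0.1367; V=0.581633+0.191327+-0.136662=0.6363

0 0 source 1.5000
1 4 load 0.4286
2 8 source 0.9643
3 12 load 0.5816
4 16 source 0.7730
5 20 load 0.6363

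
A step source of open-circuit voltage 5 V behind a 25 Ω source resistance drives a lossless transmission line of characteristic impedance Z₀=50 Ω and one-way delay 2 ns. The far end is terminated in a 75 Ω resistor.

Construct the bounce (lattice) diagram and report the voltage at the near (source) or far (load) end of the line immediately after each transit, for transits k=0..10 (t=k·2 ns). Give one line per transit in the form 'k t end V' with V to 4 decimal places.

0 0 source 3.3333
1 2 load 4.0000
2 4 source 3.7778
3 6 load 3.7333
4 8 source 3.7481
5 10 load 3.7511
6 12 source 3.7501
7 14 load 3.7499
8 16 source 3.7500
9 18 load 3.7500
10 20 source 3.7500

Γ_L=0.200000, Γ_S=-0.333333; launch V₁=5·50/75=3.333333
k=0 src: V=3.3333
k=1 load: inc=3.333333, refl=3.333333·0.200000=0.6667; V=0.000000+3.333333+0.666667=4.0000
k=2 src: inc=0.666667, refl=0.666667·-0.333333=-0.2222; V=3.333333+0.666667+-0.222222=3.7778
k=3 load: inc=-0.222222, refl=-0.222222·0.200000=-0.0444; V=4.000000+-0.222222+-0.044444=3.7333
k=4 src: inc=-0.044444, refl=-0.044444·-0.333333=0.0148; V=3.777778+-0.044444+0.014815=3.7481
k=5 load: inc=0.014815, refl=0.014815·0.200000=0.0030; V=3.733333+0.014815+0.002963=3.7511
k=6 src: inc=0.002963, refl=0.002963·-0.333333=-0.0010; V=3.748148+0.002963+-0.000988=3.7501
k=7 load: inc=-0.000988, refl=-0.000988·0.200000=-0.0002; V=3.751111+-0.000988+-0.000198=3.7499
k=8 src: inc=-0.000198, refl=-0.000198·-0.333333=0.0001; V=3.750123+-0.000198+0.000066=3.7500
k=9 load: inc=0.000066, refl=0.000066·0.200000=0.0000; V=3.749926+0.000066+0.000013=3.7500
k=10 src: inc=0.000013, refl=0.000013·-0.333333=-0.0000; V=3.749992+0.000013+-0.000004=3.7500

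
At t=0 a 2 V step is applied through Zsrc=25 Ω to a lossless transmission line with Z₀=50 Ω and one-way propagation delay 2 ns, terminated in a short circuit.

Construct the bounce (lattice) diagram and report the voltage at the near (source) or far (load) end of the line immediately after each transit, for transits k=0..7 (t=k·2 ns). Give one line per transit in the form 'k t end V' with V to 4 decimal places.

0 0 source 1.3333
1 2 load 0.0000
2 4 source 0.4444
3 6 load 0.0000
4 8 source 0.1481
5 10 load 0.0000
6 12 source 0.0494
7 14 load 0.0000

Γ_L=-1.000000, Γ_S=-0.333333; launch V₁=2·50/75=1.333333
k=0 src: V=1.3333
k=1 load: inc=1.333333, refl=1.333333·-1.000000=-1.3333; V=0.000000+1.333333+-1.333333=0.0000
k=2 src: inc=-1.333333, refl=-1.333333·-0.333333=0.4444; V=1.333333+-1.333333+0.444444=0.4444
k=3 load: inc=0.444444, refl=0.444444·-1.000000=-0.4444; V=0.000000+0.444444+-0.444444=0.0000
k=4 src: inc=-0.444444, refl=-0.444444·-0.333333=0.1481; V=0.444444+-0.444444+0.148148=0.1481
k=5 load: inc=0.148148, refl=0.148148·-1.000000=-0.1481; V=0.000000+0.148148+-0.148148=0.0000
k=6 src: inc=-0.148148, refl=-0.148148·-0.333333=0.0494; V=0.148148+-0.148148+0.049383=0.0494
k=7 load: inc=0.049383, refl=0.049383·-1.000000=-0.0494; V=0.000000+0.049383+-0.049383=0.0000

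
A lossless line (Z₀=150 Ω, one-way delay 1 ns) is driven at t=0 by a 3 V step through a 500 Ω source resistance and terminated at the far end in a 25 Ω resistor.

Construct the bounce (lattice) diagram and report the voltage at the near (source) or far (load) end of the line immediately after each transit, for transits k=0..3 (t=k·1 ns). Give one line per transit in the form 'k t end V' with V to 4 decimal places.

0 0 source 0.6923
1 1 load 0.1978
2 2 source -0.0685
3 3 load 0.1217

Γ_L=-0.714286, Γ_S=0.538462; launch V₁=3·150/650=0.692308
k=0 src: V=0.6923
k=1 load: inc=0.692308, refl=0.692308·-0.714286=-0.4945; V=0.000000+0.692308+-0.494505=0.1978
k=2 src: inc=-0.494505, refl=-0.494505·0.538462=-0.2663; V=0.692308+-0.494505+-0.266272=-0.0685
k=3 load: inc=-0.266272, refl=-0.266272·-0.714286=0.1902; V=0.197802+-0.266272+0.190194=0.1217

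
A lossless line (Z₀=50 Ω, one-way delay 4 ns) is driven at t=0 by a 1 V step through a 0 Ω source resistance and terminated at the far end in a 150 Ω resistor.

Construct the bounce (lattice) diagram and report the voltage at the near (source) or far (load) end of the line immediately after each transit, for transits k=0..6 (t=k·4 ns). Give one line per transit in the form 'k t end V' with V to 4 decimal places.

Γ_L=0.500000, Γ_S=-1.000000; launch V₁=1·50/50=1.000000
k=0 src: V=1.0000
k=1 load: inc=1.000000, refl=1.000000·0.500000=0.5000; V=0.000000+1.000000+0.500000=1.5000
k=2 src: inc=0.500000, refl=0.500000·-1.000000=-0.5000; V=1.000000+0.500000+-0.500000=1.0000
k=3 load: inc=-0.500000, refl=-0.500000·0.500000=-0.2500; V=1.500000+-0.500000+-0.250000=0.7500
k=4 src: inc=-0.250000, refl=-0.250000·-1.000000=0.2500; V=1.000000+-0.250000+0.250000=1.0000
k=5 load: inc=0.250000, refl=0.250000·0.500000=0.1250; V=0.750000+0.250000+0.125000=1.1250
k=6 src: inc=0.125000, refl=0.125000·-1.000000=-0.1250; V=1.000000+0.125000+-0.125000=1.0000

0 0 source 1.0000
1 4 load 1.5000
2 8 source 1.0000
3 12 load 0.7500
4 16 source 1.0000
5 20 load 1.1250
6 24 source 1.0000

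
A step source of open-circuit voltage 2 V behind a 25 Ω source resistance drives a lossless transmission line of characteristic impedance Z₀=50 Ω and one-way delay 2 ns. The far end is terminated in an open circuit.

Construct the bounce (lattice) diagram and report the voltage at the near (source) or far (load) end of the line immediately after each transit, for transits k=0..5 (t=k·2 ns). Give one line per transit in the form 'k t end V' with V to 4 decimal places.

0 0 source 1.3333
1 2 load 2.6667
2 4 source 2.2222
3 6 load 1.7778
4 8 source 1.9259
5 10 load 2.0741

Γ_L=1.000000, Γ_S=-0.333333; launch V₁=2·50/75=1.333333
k=0 src: V=1.3333
k=1 load: inc=1.333333, refl=1.333333·1.000000=1.3333; V=0.000000+1.333333+1.333333=2.6667
k=2 src: inc=1.333333, refl=1.333333·-0.333333=-0.4444; V=1.333333+1.333333+-0.444444=2.2222
k=3 load: inc=-0.444444, refl=-0.444444·1.000000=-0.4444; V=2.666667+-0.444444+-0.444444=1.7778
k=4 src: inc=-0.444444, refl=-0.444444·-0.333333=0.1481; V=2.222222+-0.444444+0.148148=1.9259
k=5 load: inc=0.148148, refl=0.148148·1.000000=0.1481; V=1.777778+0.148148+0.148148=2.0741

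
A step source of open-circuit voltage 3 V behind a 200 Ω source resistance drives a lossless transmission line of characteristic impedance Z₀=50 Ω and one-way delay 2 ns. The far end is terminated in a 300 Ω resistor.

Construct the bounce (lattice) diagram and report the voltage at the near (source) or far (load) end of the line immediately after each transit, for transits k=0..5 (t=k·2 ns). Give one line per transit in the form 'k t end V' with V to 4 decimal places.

Γ_L=0.714286, Γ_S=0.600000; launch V₁=3·50/250=0.600000
k=0 src: V=0.6000
k=1 load: inc=0.600000, refl=0.600000·0.714286=0.4286; V=0.000000+0.600000+0.428571=1.0286
k=2 src: inc=0.428571, refl=0.428571·0.600000=0.2571; V=0.600000+0.428571+0.257143=1.2857
k=3 load: inc=0.257143, refl=0.257143·0.714286=0.1837; V=1.028571+0.257143+0.183673=1.4694
k=4 src: inc=0.183673, refl=0.183673·0.600000=0.1102; V=1.285714+0.183673+0.110204=1.5796
k=5 load: inc=0.110204, refl=0.110204·0.714286=0.0787; V=1.469388+0.110204+0.078717=1.6583

0 0 source 0.6000
1 2 load 1.0286
2 4 source 1.2857
3 6 load 1.4694
4 8 source 1.5796
5 10 load 1.6583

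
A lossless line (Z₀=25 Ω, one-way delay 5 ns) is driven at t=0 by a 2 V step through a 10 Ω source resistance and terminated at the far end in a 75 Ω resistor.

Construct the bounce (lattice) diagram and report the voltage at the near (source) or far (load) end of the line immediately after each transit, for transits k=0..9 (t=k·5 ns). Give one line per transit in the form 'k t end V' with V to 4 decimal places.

Γ_L=0.500000, Γ_S=-0.428571; launch V₁=2·25/35=1.428571
k=0 src: V=1.4286
k=1 load: inc=1.428571, refl=1.428571·0.500000=0.7143; V=0.000000+1.428571+0.714286=2.1429
k=2 src: inc=0.714286, refl=0.714286·-0.428571=-0.3061; V=1.428571+0.714286+-0.306122=1.8367
k=3 load: inc=-0.306122, refl=-0.306122·0.500000=-0.1531; V=2.142857+-0.306122+-0.153061=1.6837
k=4 src: inc=-0.153061, refl=-0.153061·-0.428571=0.0656; V=1.836735+-0.153061+0.065598=1.7493
k=5 load: inc=0.065598, refl=0.065598·0.500000=0.0328; V=1.683673+0.065598+0.032799=1.7821
k=6 src: inc=0.032799, refl=0.032799·-0.428571=-0.0141; V=1.749271+0.032799+-0.014057=1.7680
k=7 load: inc=-0.014057, refl=-0.014057·0.500000=-0.0070; V=1.782070+-0.014057+-0.007028=1.7610
k=8 src: inc=-0.007028, refl=-0.007028·-0.428571=0.0030; V=1.768013+-0.007028+0.003012=1.7640
k=9 load: inc=0.003012, refl=0.003012·0.500000=0.0015; V=1.760985+0.003012+0.001506=1.7655

0 0 source 1.4286
1 5 load 2.1429
2 10 source 1.8367
3 15 load 1.6837
4 20 source 1.7493
5 25 load 1.7821
6 30 source 1.7680
7 35 load 1.7610
8 40 source 1.7640
9 45 load 1.7655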